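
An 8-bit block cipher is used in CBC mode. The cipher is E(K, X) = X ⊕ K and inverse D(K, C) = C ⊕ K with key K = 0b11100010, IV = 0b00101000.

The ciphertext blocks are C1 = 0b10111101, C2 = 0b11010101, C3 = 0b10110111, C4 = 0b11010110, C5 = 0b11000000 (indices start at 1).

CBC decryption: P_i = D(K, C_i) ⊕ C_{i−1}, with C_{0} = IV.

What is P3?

P3: D(K, 0b10110111) = 0b01010101; 0b01010101 ⊕ 0b11010101 = 0b10000000.

P3 = 0b10000000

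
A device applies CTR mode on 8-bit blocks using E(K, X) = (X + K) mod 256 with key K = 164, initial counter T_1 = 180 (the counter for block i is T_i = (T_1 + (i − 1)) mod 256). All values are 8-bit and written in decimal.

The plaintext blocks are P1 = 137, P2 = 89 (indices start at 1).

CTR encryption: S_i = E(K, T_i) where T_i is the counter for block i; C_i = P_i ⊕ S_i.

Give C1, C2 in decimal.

C1: T = 180, S = E(K, T) = 88; 137 ⊕ 88 = 209.
C2: T = 181, S = E(K, T) = 89; 89 ⊕ 89 = 0.

C1 = 209, C2 = 0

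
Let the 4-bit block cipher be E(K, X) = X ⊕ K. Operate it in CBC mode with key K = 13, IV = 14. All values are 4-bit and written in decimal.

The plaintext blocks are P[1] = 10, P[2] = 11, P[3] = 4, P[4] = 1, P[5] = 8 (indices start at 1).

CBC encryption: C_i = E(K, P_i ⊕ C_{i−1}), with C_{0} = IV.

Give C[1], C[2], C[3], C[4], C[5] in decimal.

C[1] = 9, C[2] = 15, C[3] = 6, C[4] = 10, C[5] = 15

C[1]: P[1] ⊕ 14 = 4; E(K, 4) = 9.
C[2]: P[2] ⊕ 9 = 2; E(K, 2) = 15.
C[3]: P[3] ⊕ 15 = 11; E(K, 11) = 6.
C[4]: P[4] ⊕ 6 = 7; E(K, 7) = 10.
C[5]: P[5] ⊕ 10 = 2; E(K, 2) = 15.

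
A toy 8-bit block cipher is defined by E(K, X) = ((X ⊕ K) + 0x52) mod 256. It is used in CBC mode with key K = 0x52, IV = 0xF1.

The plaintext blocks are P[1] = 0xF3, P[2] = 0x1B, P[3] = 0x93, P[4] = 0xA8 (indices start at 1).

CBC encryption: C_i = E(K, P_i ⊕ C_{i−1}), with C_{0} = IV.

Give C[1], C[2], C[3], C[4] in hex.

C[1]: P[1] ⊕ 0xF1 = 0x02; E(K, 0x02) = 0xA2.
C[2]: P[2] ⊕ 0xA2 = 0xB9; E(K, 0xB9) = 0x3D.
C[3]: P[3] ⊕ 0x3D = 0xAE; E(K, 0xAE) = 0x4E.
C[4]: P[4] ⊕ 0x4E = 0xE6; E(K, 0xE6) = 0x06.

C[1] = 0xA2, C[2] = 0x3D, C[3] = 0x4E, C[4] = 0x06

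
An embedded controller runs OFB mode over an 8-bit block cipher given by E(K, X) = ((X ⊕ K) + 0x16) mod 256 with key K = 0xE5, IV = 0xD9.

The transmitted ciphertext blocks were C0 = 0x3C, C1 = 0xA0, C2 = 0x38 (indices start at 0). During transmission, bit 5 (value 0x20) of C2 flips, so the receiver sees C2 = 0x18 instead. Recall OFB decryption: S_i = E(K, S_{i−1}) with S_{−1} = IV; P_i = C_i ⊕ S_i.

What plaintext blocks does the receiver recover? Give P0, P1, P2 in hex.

P0 = 0x6E, P1 = 0x6D, P2 = 0x26

Only C2 changed, to 0x18. In OFB, a change in C_i flips the same bit in P_i only; the keystream is unaffected. Decrypting the received ciphertext:
P0: S = E(K, 0xD9) = 0x52; 0x3C ⊕ 0x52 = 0x6E.
P1: S = E(K, 0x52) = 0xCD; 0xA0 ⊕ 0xCD = 0x6D.
P2: S = E(K, 0xCD) = 0x3E; 0x18 ⊕ 0x3E = 0x26.
Blocks that differ from the original plaintext: P2.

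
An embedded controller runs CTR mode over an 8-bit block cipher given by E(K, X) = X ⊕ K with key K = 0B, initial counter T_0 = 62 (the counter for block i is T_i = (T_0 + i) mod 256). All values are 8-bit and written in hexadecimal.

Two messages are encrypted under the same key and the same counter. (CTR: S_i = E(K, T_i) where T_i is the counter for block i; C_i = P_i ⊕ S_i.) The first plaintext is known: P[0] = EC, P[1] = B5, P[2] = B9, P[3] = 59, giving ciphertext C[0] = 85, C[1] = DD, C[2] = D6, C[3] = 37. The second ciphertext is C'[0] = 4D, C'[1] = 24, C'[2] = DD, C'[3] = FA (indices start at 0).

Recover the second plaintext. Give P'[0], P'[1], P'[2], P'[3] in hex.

In CTR with a reused counter, both messages share the same keystream S_i, so C_i ⊕ C'_i = P_i ⊕ P'_i and thus P'_i = P_i ⊕ C_i ⊕ C'_i.
P'[0]: EC ⊕ 85 ⊕ 4D = 24.
P'[1]: B5 ⊕ DD ⊕ 24 = 4C.
P'[2]: B9 ⊕ D6 ⊕ DD = B2.
P'[3]: 59 ⊕ 37 ⊕ FA = 94.

P'[0] = 24, P'[1] = 4C, P'[2] = B2, P'[3] = 94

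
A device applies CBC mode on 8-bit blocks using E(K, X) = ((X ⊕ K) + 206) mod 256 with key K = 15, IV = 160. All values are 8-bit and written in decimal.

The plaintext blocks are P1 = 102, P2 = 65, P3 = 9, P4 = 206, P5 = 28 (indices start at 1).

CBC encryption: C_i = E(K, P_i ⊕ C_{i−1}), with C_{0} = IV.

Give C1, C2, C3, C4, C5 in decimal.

C1: P1 ⊕ 160 = 198; E(K, 198) = 151.
C2: P2 ⊕ 151 = 214; E(K, 214) = 167.
C3: P3 ⊕ 167 = 174; E(K, 174) = 111.
C4: P4 ⊕ 111 = 161; E(K, 161) = 124.
C5: P5 ⊕ 124 = 96; E(K, 96) = 61.

C1 = 151, C2 = 167, C3 = 111, C4 = 124, C5 = 61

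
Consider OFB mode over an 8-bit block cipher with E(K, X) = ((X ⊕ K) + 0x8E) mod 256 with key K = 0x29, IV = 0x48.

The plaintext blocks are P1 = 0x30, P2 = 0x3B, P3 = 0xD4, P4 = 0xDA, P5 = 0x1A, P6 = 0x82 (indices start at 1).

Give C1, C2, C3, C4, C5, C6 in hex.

OFB encryption: S_i = E(K, S_{i−1}) with S_{0} = IV; C_i = P_i ⊕ S_i.
C1: S = E(K, 0x48) = 0xEF; 0x30 ⊕ 0xEF = 0xDF.
C2: S = E(K, 0xEF) = 0x54; 0x3B ⊕ 0x54 = 0x6F.
C3: S = E(K, 0x54) = 0x0B; 0xD4 ⊕ 0x0B = 0xDF.
C4: S = E(K, 0x0B) = 0xB0; 0xDA ⊕ 0xB0 = 0x6A.
C5: S = E(K, 0xB0) = 0x27; 0x1A ⊕ 0x27 = 0x3D.
C6: S = E(K, 0x27) = 0x9C; 0x82 ⊕ 0x9C = 0x1E.

C1 = 0xDF, C2 = 0x6F, C3 = 0xDF, C4 = 0x6A, C5 = 0x3D, C6 = 0x1E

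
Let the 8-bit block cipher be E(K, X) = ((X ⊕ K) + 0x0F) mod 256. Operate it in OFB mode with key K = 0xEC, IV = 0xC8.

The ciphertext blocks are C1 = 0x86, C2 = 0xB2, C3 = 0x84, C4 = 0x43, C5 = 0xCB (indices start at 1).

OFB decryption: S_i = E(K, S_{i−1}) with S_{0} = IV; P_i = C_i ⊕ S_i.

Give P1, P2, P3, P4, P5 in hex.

P1: S = E(K, 0xC8) = 0x33; 0x86 ⊕ 0x33 = 0xB5.
P2: S = E(K, 0x33) = 0xEE; 0xB2 ⊕ 0xEE = 0x5C.
P3: S = E(K, 0xEE) = 0x11; 0x84 ⊕ 0x11 = 0x95.
P4: S = E(K, 0x11) = 0x0C; 0x43 ⊕ 0x0C = 0x4F.
P5: S = E(K, 0x0C) = 0xEF; 0xCB ⊕ 0xEF = 0x24.

P1 = 0xB5, P2 = 0x5C, P3 = 0x95, P4 = 0x4F, P5 = 0x24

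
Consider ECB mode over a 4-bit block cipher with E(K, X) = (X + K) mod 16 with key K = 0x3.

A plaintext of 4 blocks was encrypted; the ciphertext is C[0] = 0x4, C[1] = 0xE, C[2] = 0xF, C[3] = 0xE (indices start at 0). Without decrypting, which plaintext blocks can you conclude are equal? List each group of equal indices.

ECB encrypts each block independently with the same key, so equal ciphertext blocks imply equal plaintext blocks.
C[1] = C[3] = 0xE, so P[1] = P[3].

P[1] = P[3]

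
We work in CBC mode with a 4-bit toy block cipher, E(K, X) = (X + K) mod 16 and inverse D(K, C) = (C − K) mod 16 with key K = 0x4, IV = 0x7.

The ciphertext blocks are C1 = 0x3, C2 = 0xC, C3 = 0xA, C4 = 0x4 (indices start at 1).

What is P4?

CBC decryption: P_i = D(K, C_i) ⊕ C_{i−1}, with C_{0} = IV.
P4: D(K, 0x4) = 0x0; 0x0 ⊕ 0xA = 0xA.

P4 = 0xA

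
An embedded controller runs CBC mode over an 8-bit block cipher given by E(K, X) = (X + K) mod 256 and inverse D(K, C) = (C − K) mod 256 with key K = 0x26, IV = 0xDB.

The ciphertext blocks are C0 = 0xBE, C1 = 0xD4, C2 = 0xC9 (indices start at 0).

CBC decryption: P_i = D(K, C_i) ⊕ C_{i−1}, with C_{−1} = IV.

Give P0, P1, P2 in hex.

P0 = 0x43, P1 = 0x10, P2 = 0x77

P0: D(K, 0xBE) = 0x98; 0x98 ⊕ 0xDB = 0x43.
P1: D(K, 0xD4) = 0xAE; 0xAE ⊕ 0xBE = 0x10.
P2: D(K, 0xC9) = 0xA3; 0xA3 ⊕ 0xD4 = 0x77.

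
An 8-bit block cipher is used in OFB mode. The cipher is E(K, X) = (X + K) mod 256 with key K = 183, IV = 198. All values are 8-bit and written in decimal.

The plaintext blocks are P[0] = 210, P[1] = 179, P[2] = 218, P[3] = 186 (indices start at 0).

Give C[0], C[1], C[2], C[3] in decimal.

OFB encryption: S_i = E(K, S_{i−1}) with S_{−1} = IV; C_i = P_i ⊕ S_i.
C[0]: S = E(K, 198) = 125; 210 ⊕ 125 = 175.
C[1]: S = E(K, 125) = 52; 179 ⊕ 52 = 135.
C[2]: S = E(K, 52) = 235; 218 ⊕ 235 = 49.
C[3]: S = E(K, 235) = 162; 186 ⊕ 162 = 24.

C[0] = 175, C[1] = 135, C[2] = 49, C[3] = 24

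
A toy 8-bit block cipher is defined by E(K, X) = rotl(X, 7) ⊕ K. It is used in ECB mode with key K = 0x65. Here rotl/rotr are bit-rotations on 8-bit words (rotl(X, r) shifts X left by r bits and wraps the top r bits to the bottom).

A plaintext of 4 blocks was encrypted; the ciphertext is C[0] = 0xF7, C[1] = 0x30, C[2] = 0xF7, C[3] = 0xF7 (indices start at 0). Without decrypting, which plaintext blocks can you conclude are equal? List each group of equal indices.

P[0] = P[2] = P[3]

ECB encrypts each block independently with the same key, so equal ciphertext blocks imply equal plaintext blocks.
C[0] = C[2] = C[3] = 0xF7, so P[0] = P[2] = P[3].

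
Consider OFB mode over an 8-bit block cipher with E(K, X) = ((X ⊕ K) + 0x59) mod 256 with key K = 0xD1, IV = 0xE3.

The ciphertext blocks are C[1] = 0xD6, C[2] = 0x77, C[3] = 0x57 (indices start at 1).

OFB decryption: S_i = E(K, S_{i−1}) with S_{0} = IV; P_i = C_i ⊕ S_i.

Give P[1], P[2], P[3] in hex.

P[1]: S = E(K, 0xE3) = 0x8B; 0xD6 ⊕ 0x8B = 0x5D.
P[2]: S = E(K, 0x8B) = 0xB3; 0x77 ⊕ 0xB3 = 0xC4.
P[3]: S = E(K, 0xB3) = 0xBB; 0x57 ⊕ 0xBB = 0xEC.

P[1] = 0x5D, P[2] = 0xC4, P[3] = 0xEC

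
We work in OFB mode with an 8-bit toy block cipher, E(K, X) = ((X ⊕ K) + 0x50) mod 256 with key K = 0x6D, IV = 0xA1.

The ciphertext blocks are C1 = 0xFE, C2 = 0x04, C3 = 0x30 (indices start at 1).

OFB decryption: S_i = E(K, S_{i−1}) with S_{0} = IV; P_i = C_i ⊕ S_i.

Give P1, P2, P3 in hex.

P1 = 0xE2, P2 = 0xC5, P3 = 0xCC

P1: S = E(K, 0xA1) = 0x1C; 0xFE ⊕ 0x1C = 0xE2.
P2: S = E(K, 0x1C) = 0xC1; 0x04 ⊕ 0xC1 = 0xC5.
P3: S = E(K, 0xC1) = 0xFC; 0x30 ⊕ 0xFC = 0xCC.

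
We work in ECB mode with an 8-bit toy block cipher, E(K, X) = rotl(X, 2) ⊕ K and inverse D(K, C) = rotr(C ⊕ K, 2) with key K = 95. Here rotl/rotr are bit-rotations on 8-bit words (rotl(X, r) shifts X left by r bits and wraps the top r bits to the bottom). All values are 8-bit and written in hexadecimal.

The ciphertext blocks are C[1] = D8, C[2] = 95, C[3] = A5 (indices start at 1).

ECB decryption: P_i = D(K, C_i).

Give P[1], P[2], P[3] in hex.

P[1]: D(K, D8) = 53.
P[2]: D(K, 95) = 00.
P[3]: D(K, A5) = 0C.

P[1] = 53, P[2] = 00, P[3] = 0C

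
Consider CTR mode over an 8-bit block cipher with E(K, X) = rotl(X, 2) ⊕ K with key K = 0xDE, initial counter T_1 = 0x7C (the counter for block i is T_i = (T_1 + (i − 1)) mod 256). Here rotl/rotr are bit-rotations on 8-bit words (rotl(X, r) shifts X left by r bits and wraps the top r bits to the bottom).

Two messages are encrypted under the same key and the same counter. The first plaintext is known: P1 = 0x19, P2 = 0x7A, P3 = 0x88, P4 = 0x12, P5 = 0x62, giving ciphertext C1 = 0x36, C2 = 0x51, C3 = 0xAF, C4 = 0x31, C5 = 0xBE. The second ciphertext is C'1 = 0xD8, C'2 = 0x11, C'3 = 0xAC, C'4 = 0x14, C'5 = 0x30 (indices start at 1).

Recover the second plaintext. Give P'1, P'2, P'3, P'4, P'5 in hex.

In CTR with a reused counter, both messages share the same keystream S_i, so C_i ⊕ C'_i = P_i ⊕ P'_i and thus P'_i = P_i ⊕ C_i ⊕ C'_i.
P'1: 0x19 ⊕ 0x36 ⊕ 0xD8 = 0xF7.
P'2: 0x7A ⊕ 0x51 ⊕ 0x11 = 0x3A.
P'3: 0x88 ⊕ 0xAF ⊕ 0xAC = 0x8B.
P'4: 0x12 ⊕ 0x31 ⊕ 0x14 = 0x37.
P'5: 0x62 ⊕ 0xBE ⊕ 0x30 = 0xEC.

P'1 = 0xF7, P'2 = 0x3A, P'3 = 0x8B, P'4 = 0x37, P'5 = 0xEC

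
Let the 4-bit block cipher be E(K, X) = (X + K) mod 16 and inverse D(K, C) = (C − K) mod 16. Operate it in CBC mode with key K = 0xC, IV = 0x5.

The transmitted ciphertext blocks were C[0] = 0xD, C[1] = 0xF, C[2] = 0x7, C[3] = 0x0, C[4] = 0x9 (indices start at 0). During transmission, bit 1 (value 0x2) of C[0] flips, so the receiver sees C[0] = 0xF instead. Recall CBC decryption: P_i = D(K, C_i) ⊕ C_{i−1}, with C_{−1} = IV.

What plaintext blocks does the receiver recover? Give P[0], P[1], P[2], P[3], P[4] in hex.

P[0] = 0x6, P[1] = 0xC, P[2] = 0x4, P[3] = 0x3, P[4] = 0xD

Only C[0] changed, to 0xF. In CBC, a change in C_i garbles P_i and flips the same bit in P_{i+1}. Decrypting the received ciphertext:
P[0]: D(K, 0xF) = 0x3; 0x3 ⊕ 0x5 = 0x6.
P[1]: D(K, 0xF) = 0x3; 0x3 ⊕ 0xF = 0xC.
P[2]: D(K, 0x7) = 0xB; 0xB ⊕ 0xF = 0x4.
P[3]: D(K, 0x0) = 0x4; 0x4 ⊕ 0x7 = 0x3.
P[4]: D(K, 0x9) = 0xD; 0xD ⊕ 0x0 = 0xD.
Blocks that differ from the original plaintext: P[0], P[1].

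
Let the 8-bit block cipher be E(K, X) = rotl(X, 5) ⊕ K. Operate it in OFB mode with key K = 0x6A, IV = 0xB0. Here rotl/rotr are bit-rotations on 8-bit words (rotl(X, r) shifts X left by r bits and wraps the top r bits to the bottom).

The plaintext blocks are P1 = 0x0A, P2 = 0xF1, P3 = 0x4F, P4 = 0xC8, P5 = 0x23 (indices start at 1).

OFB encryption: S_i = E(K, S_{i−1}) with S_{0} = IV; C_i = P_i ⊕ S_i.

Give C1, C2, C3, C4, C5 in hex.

C1: S = E(K, 0xB0) = 0x7C; 0x0A ⊕ 0x7C = 0x76.
C2: S = E(K, 0x7C) = 0xE5; 0xF1 ⊕ 0xE5 = 0x14.
C3: S = E(K, 0xE5) = 0xD6; 0x4F ⊕ 0xD6 = 0x99.
C4: S = E(K, 0xD6) = 0xB0; 0xC8 ⊕ 0xB0 = 0x78.
C5: S = E(K, 0xB0) = 0x7C; 0x23 ⊕ 0x7C = 0x5F.

C1 = 0x76, C2 = 0x14, C3 = 0x99, C4 = 0x78, C5 = 0x5F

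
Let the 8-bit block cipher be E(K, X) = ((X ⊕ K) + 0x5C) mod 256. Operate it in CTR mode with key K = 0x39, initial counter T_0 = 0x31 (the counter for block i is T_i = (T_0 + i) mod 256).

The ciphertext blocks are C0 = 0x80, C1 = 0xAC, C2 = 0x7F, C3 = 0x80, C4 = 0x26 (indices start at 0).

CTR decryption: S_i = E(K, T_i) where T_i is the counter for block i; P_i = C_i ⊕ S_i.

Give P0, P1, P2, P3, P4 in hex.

P0 = 0xE4, P1 = 0xCB, P2 = 0x19, P3 = 0xE9, P4 = 0x4E

P0: T = 0x31, S = E(K, T) = 0x64; 0x80 ⊕ 0x64 = 0xE4.
P1: T = 0x32, S = E(K, T) = 0x67; 0xAC ⊕ 0x67 = 0xCB.
P2: T = 0x33, S = E(K, T) = 0x66; 0x7F ⊕ 0x66 = 0x19.
P3: T = 0x34, S = E(K, T) = 0x69; 0x80 ⊕ 0x69 = 0xE9.
P4: T = 0x35, S = E(K, T) = 0x68; 0x26 ⊕ 0x68 = 0x4E.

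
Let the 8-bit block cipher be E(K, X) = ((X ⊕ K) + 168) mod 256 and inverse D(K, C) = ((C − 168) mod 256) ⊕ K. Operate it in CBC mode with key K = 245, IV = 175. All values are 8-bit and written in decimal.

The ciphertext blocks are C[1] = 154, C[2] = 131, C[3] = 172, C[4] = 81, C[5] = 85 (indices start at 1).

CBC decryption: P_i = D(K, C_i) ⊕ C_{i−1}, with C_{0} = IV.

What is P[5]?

P[5] = 9

P[5]: D(K, 85) = 88; 88 ⊕ 81 = 9.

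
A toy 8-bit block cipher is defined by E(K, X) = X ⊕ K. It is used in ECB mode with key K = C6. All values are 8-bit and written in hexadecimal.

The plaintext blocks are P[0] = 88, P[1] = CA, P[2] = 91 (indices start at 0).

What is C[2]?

C[2] = 57

ECB encryption: C_i = E(K, P_i).
C[2]: E(K, 91) = 57.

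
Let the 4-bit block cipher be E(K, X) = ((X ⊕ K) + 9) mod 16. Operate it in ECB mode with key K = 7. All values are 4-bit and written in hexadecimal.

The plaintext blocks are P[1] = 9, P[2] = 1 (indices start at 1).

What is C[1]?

ECB encryption: C_i = E(K, P_i).
C[1]: E(K, 9) = 7.

C[1] = 7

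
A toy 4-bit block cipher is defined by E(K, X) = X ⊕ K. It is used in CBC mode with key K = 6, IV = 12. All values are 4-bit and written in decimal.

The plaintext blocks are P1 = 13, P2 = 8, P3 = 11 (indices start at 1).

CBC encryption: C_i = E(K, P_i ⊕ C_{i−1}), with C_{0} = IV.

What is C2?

C1: P1 ⊕ 12 = 1; E(K, 1) = 7.
C2: P2 ⊕ 7 = 15; E(K, 15) = 9.

C2 = 9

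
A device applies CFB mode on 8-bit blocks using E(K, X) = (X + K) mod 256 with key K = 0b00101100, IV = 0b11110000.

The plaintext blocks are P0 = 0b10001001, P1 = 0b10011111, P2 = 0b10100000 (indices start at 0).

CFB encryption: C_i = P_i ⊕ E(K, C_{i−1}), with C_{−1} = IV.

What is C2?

C2 = 0b00101010

C0: E(K, 0b11110000) = 0b00011100; 0b10001001 ⊕ 0b00011100 = 0b10010101.
C1: E(K, 0b10010101) = 0b11000001; 0b10011111 ⊕ 0b11000001 = 0b01011110.
C2: E(K, 0b01011110) = 0b10001010; 0b10100000 ⊕ 0b10001010 = 0b00101010.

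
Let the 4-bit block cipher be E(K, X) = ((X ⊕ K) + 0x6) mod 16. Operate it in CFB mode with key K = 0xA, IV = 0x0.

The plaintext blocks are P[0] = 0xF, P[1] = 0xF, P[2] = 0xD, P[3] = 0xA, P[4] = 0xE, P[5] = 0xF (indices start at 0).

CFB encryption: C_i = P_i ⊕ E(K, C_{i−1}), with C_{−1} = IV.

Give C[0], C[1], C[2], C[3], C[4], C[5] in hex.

C[0] = 0xF, C[1] = 0x4, C[2] = 0x9, C[3] = 0x3, C[4] = 0x1, C[5] = 0xE

C[0]: E(K, 0x0) = 0x0; 0xF ⊕ 0x0 = 0xF.
C[1]: E(K, 0xF) = 0xB; 0xF ⊕ 0xB = 0x4.
C[2]: E(K, 0x4) = 0x4; 0xD ⊕ 0x4 = 0x9.
C[3]: E(K, 0x9) = 0x9; 0xA ⊕ 0x9 = 0x3.
C[4]: E(K, 0x3) = 0xF; 0xE ⊕ 0xF = 0x1.
C[5]: E(K, 0x1) = 0x1; 0xF ⊕ 0x1 = 0xE.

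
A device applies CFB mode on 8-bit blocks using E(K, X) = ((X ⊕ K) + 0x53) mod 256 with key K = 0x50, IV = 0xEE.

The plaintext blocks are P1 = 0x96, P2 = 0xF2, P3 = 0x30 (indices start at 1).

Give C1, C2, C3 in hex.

CFB encryption: C_i = P_i ⊕ E(K, C_{i−1}), with C_{0} = IV.
C1: E(K, 0xEE) = 0x11; 0x96 ⊕ 0x11 = 0x87.
C2: E(K, 0x87) = 0x2A; 0xF2 ⊕ 0x2A = 0xD8.
C3: E(K, 0xD8) = 0xDB; 0x30 ⊕ 0xDB = 0xEB.

C1 = 0x87, C2 = 0xD8, C3 = 0xEB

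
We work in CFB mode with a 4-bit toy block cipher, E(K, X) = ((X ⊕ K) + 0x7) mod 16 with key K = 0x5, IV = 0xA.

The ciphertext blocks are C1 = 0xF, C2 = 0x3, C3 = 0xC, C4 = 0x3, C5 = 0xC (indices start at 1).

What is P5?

CFB decryption: P_i = C_i ⊕ E(K, C_{i−1}), with C_{0} = IV.
P5: E(K, 0x3) = 0xD; 0xC ⊕ 0xD = 0x1.

P5 = 0x1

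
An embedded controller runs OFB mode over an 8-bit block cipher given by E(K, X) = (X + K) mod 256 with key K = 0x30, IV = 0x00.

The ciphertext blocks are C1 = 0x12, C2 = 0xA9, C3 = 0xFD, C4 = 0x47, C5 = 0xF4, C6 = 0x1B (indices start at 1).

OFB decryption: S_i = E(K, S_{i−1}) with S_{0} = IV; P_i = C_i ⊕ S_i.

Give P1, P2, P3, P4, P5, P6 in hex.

P1: S = E(K, 0x00) = 0x30; 0x12 ⊕ 0x30 = 0x22.
P2: S = E(K, 0x30) = 0x60; 0xA9 ⊕ 0x60 = 0xC9.
P3: S = E(K, 0x60) = 0x90; 0xFD ⊕ 0x90 = 0x6D.
P4: S = E(K, 0x90) = 0xC0; 0x47 ⊕ 0xC0 = 0x87.
P5: S = E(K, 0xC0) = 0xF0; 0xF4 ⊕ 0xF0 = 0x04.
P6: S = E(K, 0xF0) = 0x20; 0x1B ⊕ 0x20 = 0x3B.

P1 = 0x22, P2 = 0xC9, P3 = 0x6D, P4 = 0x87, P5 = 0x04, P6 = 0x3B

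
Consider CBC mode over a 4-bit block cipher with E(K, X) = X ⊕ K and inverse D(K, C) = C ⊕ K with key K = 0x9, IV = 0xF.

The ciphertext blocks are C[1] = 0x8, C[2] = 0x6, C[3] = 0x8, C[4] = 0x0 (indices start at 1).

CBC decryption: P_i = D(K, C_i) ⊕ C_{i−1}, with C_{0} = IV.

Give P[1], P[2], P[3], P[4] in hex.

P[1] = 0xE, P[2] = 0x7, P[3] = 0x7, P[4] = 0x1

P[1]: D(K, 0x8) = 0x1; 0x1 ⊕ 0xF = 0xE.
P[2]: D(K, 0x6) = 0xF; 0xF ⊕ 0x8 = 0x7.
P[3]: D(K, 0x8) = 0x1; 0x1 ⊕ 0x6 = 0x7.
P[4]: D(K, 0x0) = 0x9; 0x9 ⊕ 0x8 = 0x1.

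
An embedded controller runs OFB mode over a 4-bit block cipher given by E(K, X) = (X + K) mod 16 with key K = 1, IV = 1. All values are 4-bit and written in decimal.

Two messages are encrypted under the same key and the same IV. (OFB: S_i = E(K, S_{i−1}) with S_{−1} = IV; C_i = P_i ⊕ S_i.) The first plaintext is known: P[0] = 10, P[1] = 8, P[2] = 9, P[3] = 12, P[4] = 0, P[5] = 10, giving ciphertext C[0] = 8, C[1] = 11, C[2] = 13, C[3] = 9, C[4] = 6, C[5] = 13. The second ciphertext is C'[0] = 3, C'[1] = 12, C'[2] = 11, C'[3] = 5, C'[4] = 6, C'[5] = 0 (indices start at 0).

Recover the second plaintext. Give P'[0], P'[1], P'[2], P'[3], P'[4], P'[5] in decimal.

P'[0] = 1, P'[1] = 15, P'[2] = 15, P'[3] = 0, P'[4] = 0, P'[5] = 7

In OFB with a reused IV, both messages share the same keystream S_i, so C_i ⊕ C'_i = P_i ⊕ P'_i and thus P'_i = P_i ⊕ C_i ⊕ C'_i.
P'[0]: 10 ⊕ 8 ⊕ 3 = 1.
P'[1]: 8 ⊕ 11 ⊕ 12 = 15.
P'[2]: 9 ⊕ 13 ⊕ 11 = 15.
P'[3]: 12 ⊕ 9 ⊕ 5 = 0.
P'[4]: 0 ⊕ 6 ⊕ 6 = 0.
P'[5]: 10 ⊕ 13 ⊕ 0 = 7.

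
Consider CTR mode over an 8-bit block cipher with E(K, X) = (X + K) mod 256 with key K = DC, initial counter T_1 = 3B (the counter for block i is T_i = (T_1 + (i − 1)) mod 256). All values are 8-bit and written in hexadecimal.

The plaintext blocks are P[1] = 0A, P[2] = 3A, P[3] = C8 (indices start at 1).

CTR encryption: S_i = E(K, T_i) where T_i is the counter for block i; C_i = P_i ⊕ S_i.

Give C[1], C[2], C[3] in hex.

C[1] = 1D, C[2] = 22, C[3] = D1

C[1]: T = 3B, S = E(K, T) = 17; 0A ⊕ 17 = 1D.
C[2]: T = 3C, S = E(K, T) = 18; 3A ⊕ 18 = 22.
C[3]: T = 3D, S = E(K, T) = 19; C8 ⊕ 19 = D1.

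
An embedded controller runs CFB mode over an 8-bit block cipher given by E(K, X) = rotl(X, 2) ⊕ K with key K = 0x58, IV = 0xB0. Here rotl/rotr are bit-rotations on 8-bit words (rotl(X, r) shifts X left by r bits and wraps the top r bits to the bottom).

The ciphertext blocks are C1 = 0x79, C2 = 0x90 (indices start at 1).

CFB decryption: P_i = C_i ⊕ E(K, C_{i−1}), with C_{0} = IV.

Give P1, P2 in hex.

P1: E(K, 0xB0) = 0x9A; 0x79 ⊕ 0x9A = 0xE3.
P2: E(K, 0x79) = 0xBD; 0x90 ⊕ 0xBD = 0x2D.

P1 = 0xE3, P2 = 0x2D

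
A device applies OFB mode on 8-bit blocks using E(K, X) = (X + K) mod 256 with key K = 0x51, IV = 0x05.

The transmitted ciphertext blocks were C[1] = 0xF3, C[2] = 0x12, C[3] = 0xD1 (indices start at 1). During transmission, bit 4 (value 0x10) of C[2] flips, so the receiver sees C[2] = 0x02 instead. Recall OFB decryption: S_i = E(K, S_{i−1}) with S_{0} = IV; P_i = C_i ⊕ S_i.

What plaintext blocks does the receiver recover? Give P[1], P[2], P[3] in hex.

Only C[2] changed, to 0x02. In OFB, a change in C_i flips the same bit in P_i only; the keystream is unaffected. Decrypting the received ciphertext:
P[1]: S = E(K, 0x05) = 0x56; 0xF3 ⊕ 0x56 = 0xA5.
P[2]: S = E(K, 0x56) = 0xA7; 0x02 ⊕ 0xA7 = 0xA5.
P[3]: S = E(K, 0xA7) = 0xF8; 0xD1 ⊕ 0xF8 = 0x29.
Blocks that differ from the original plaintext: P[2].

P[1] = 0xA5, P[2] = 0xA5, P[3] = 0x29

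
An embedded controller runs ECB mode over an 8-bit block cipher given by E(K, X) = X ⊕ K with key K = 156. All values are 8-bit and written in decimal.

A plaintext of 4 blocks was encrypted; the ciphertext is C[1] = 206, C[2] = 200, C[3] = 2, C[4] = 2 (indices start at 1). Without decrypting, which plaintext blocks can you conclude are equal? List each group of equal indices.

ECB encrypts each block independently with the same key, so equal ciphertext blocks imply equal plaintext blocks.
C[3] = C[4] = 2, so P[3] = P[4].

P[3] = P[4]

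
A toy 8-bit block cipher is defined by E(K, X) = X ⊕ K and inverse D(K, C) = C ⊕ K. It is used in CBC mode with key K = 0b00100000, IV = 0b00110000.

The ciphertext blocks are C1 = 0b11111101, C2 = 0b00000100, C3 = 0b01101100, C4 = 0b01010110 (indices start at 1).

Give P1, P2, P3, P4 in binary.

CBC decryption: P_i = D(K, C_i) ⊕ C_{i−1}, with C_{0} = IV.
P1: D(K, 0b11111101) = 0b11011101; 0b11011101 ⊕ 0b00110000 = 0b11101101.
P2: D(K, 0b00000100) = 0b00100100; 0b00100100 ⊕ 0b11111101 = 0b11011001.
P3: D(K, 0b01101100) = 0b01001100; 0b01001100 ⊕ 0b00000100 = 0b01001000.
P4: D(K, 0b01010110) = 0b01110110; 0b01110110 ⊕ 0b01101100 = 0b00011010.

P1 = 0b11101101, P2 = 0b11011001, P3 = 0b01001000, P4 = 0b00011010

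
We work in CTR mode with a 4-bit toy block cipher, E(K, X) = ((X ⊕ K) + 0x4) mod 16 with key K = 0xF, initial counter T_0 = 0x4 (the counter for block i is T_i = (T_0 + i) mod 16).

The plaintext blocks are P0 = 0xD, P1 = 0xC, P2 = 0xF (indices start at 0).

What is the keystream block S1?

CTR encryption: S_i = E(K, T_i) where T_i is the counter for block i; C_i = P_i ⊕ S_i.
C0: T = 0x4, S = E(K, T) = 0xF; 0xD ⊕ 0xF = 0x2.
C1: T = 0x5, S = E(K, T) = 0xE; 0xC ⊕ 0xE = 0x2.
So S1 = 0xE.

0xE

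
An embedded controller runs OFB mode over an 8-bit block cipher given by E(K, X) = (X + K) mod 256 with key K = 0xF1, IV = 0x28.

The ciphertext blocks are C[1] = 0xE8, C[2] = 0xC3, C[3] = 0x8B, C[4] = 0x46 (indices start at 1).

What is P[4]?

OFB decryption: S_i = E(K, S_{i−1}) with S_{0} = IV; P_i = C_i ⊕ S_i.
P[1]: S = E(K, 0x28) = 0x19; 0xE8 ⊕ 0x19 = 0xF1.
P[2]: S = E(K, 0x19) = 0x0A; 0xC3 ⊕ 0x0A = 0xC9.
P[3]: S = E(K, 0x0A) = 0xFB; 0x8B ⊕ 0xFB = 0x70.
P[4]: S = E(K, 0xFB) = 0xEC; 0x46 ⊕ 0xEC = 0xAA.

P[4] = 0xAA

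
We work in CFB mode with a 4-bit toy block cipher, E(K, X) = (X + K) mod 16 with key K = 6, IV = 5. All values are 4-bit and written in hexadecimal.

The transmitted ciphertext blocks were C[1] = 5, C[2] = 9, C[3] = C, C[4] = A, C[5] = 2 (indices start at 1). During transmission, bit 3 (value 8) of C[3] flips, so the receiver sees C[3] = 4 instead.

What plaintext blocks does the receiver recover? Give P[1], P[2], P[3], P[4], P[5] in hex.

CFB decryption: P_i = C_i ⊕ E(K, C_{i−1}), with C_{0} = IV.
Only C[3] changed, to 4. In CFB, a change in C_i flips the same bit in P_i and garbles P_{i+1}. Decrypting the received ciphertext:
P[1]: E(K, 5) = B; 5 ⊕ B = E.
P[2]: E(K, 5) = B; 9 ⊕ B = 2.
P[3]: E(K, 9) = F; 4 ⊕ F = B.
P[4]: E(K, 4) = A; A ⊕ A = 0.
P[5]: E(K, A) = 0; 2 ⊕ 0 = 2.
Blocks that differ from the original plaintext: P[3], P[4].

P[1] = E, P[2] = 2, P[3] = B, P[4] = 0, P[5] = 2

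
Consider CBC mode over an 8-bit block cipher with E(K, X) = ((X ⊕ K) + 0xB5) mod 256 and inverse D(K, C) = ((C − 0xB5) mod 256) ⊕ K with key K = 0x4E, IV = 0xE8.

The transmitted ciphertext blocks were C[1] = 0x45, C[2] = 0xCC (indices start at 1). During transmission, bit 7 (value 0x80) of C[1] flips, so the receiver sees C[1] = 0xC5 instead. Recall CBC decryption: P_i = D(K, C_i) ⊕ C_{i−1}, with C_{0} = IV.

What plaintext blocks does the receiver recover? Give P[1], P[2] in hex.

Only C[1] changed, to 0xC5. In CBC, a change in C_i garbles P_i and flips the same bit in P_{i+1}. Decrypting the received ciphertext:
P[1]: D(K, 0xC5) = 0x5E; 0x5E ⊕ 0xE8 = 0xB6.
P[2]: D(K, 0xCC) = 0x59; 0x59 ⊕ 0xC5 = 0x9C.
Blocks that differ from the original plaintext: P[1], P[2].

P[1] = 0xB6, P[2] = 0x9C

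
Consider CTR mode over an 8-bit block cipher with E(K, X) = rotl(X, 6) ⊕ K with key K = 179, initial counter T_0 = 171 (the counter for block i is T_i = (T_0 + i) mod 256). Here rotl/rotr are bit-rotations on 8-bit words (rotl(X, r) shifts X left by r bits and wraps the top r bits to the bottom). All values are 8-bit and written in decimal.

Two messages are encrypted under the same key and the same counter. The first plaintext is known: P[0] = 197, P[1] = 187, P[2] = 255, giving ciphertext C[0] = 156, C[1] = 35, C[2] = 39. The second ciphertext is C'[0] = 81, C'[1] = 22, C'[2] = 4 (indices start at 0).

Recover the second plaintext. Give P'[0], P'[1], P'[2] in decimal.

P'[0] = 8, P'[1] = 142, P'[2] = 220

In CTR with a reused counter, both messages share the same keystream S_i, so C_i ⊕ C'_i = P_i ⊕ P'_i and thus P'_i = P_i ⊕ C_i ⊕ C'_i.
P'[0]: 197 ⊕ 156 ⊕ 81 = 8.
P'[1]: 187 ⊕ 35 ⊕ 22 = 142.
P'[2]: 255 ⊕ 39 ⊕ 4 = 220.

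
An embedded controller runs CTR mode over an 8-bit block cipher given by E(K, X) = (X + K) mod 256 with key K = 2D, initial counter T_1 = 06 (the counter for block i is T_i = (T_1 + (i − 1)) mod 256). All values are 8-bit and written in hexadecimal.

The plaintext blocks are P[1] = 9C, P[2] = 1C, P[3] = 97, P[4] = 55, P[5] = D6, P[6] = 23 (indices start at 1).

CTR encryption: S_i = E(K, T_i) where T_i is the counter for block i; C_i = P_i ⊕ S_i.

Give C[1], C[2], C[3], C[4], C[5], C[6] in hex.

C[1] = AF, C[2] = 28, C[3] = A2, C[4] = 63, C[5] = E1, C[6] = 1B

C[1]: T = 06, S = E(K, T) = 33; 9C ⊕ 33 = AF.
C[2]: T = 07, S = E(K, T) = 34; 1C ⊕ 34 = 28.
C[3]: T = 08, S = E(K, T) = 35; 97 ⊕ 35 = A2.
C[4]: T = 09, S = E(K, T) = 36; 55 ⊕ 36 = 63.
C[5]: T = 0A, S = E(K, T) = 37; D6 ⊕ 37 = E1.
C[6]: T = 0B, S = E(K, T) = 38; 23 ⊕ 38 = 1B.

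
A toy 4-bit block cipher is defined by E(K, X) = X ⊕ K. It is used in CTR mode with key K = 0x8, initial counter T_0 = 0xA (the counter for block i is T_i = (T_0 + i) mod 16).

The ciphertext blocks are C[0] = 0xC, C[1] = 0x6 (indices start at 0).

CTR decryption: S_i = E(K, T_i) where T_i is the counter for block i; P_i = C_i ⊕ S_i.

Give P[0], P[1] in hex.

P[0] = 0xE, P[1] = 0x5

P[0]: T = 0xA, S = E(K, T) = 0x2; 0xC ⊕ 0x2 = 0xE.
P[1]: T = 0xB, S = E(K, T) = 0x3; 0x6 ⊕ 0x3 = 0x5.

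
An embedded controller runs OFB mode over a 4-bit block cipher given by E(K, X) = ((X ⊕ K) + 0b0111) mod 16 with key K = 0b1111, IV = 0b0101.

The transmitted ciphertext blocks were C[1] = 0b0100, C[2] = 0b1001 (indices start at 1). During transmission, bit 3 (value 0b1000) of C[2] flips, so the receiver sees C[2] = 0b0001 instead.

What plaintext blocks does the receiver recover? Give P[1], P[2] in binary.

OFB decryption: S_i = E(K, S_{i−1}) with S_{0} = IV; P_i = C_i ⊕ S_i.
Only C[2] changed, to 0b0001. In OFB, a change in C_i flips the same bit in P_i only; the keystream is unaffected. Decrypting the received ciphertext:
P[1]: S = E(K, 0b0101) = 0b0001; 0b0100 ⊕ 0b0001 = 0b0101.
P[2]: S = E(K, 0b0001) = 0b0101; 0b0001 ⊕ 0b0101 = 0b0100.
Blocks that differ from the original plaintext: P[2].

P[1] = 0b0101, P[2] = 0b0100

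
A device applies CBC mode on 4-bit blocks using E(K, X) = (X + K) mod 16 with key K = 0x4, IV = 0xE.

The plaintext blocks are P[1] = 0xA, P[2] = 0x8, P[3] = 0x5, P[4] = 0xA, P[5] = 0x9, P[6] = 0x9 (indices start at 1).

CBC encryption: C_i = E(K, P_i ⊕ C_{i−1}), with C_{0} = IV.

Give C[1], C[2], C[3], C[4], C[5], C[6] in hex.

C[1]: P[1] ⊕ 0xE = 0x4; E(K, 0x4) = 0x8.
C[2]: P[2] ⊕ 0x8 = 0x0; E(K, 0x0) = 0x4.
C[3]: P[3] ⊕ 0x4 = 0x1; E(K, 0x1) = 0x5.
C[4]: P[4] ⊕ 0x5 = 0xF; E(K, 0xF) = 0x3.
C[5]: P[5] ⊕ 0x3 = 0xA; E(K, 0xA) = 0xE.
C[6]: P[6] ⊕ 0xE = 0x7; E(K, 0x7) = 0xB.

C[1] = 0x8, C[2] = 0x4, C[3] = 0x5, C[4] = 0x3, C[5] = 0xE, C[6] = 0xB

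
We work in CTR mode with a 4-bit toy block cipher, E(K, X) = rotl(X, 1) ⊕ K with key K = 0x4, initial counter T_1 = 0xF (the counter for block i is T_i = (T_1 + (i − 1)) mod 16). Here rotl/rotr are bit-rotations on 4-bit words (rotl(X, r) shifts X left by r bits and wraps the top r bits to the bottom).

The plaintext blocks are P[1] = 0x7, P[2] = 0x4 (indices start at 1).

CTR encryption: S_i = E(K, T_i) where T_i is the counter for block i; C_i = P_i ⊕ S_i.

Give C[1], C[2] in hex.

C[1] = 0xC, C[2] = 0x0

C[1]: T = 0xF, S = E(K, T) = 0xB; 0x7 ⊕ 0xB = 0xC.
C[2]: T = 0x0, S = E(K, T) = 0x4; 0x4 ⊕ 0x4 = 0x0.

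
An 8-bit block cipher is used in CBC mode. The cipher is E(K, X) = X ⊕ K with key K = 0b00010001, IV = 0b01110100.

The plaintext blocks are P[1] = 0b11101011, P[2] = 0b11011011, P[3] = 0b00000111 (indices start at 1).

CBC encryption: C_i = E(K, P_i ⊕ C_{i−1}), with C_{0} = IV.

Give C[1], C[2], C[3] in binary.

C[1]: P[1] ⊕ 0b01110100 = 0b10011111; E(K, 0b10011111) = 0b10001110.
C[2]: P[2] ⊕ 0b10001110 = 0b01010101; E(K, 0b01010101) = 0b01000100.
C[3]: P[3] ⊕ 0b01000100 = 0b01000011; E(K, 0b01000011) = 0b01010010.

C[1] = 0b10001110, C[2] = 0b01000100, C[3] = 0b01010010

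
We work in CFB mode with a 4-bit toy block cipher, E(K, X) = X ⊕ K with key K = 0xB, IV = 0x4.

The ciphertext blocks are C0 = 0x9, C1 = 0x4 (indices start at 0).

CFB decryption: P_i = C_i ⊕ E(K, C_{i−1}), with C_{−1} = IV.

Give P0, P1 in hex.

P0 = 0x6, P1 = 0x6

P0: E(K, 0x4) = 0xF; 0x9 ⊕ 0xF = 0x6.
P1: E(K, 0x9) = 0x2; 0x4 ⊕ 0x2 = 0x6.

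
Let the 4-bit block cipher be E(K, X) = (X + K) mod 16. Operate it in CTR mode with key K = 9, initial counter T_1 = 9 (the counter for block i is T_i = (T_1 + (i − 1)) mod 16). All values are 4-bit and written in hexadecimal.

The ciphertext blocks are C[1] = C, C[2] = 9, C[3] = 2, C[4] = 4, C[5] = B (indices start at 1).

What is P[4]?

CTR decryption: S_i = E(K, T_i) where T_i is the counter for block i; P_i = C_i ⊕ S_i.
P[4]: T = C, S = E(K, T) = 5; 4 ⊕ 5 = 1.

P[4] = 1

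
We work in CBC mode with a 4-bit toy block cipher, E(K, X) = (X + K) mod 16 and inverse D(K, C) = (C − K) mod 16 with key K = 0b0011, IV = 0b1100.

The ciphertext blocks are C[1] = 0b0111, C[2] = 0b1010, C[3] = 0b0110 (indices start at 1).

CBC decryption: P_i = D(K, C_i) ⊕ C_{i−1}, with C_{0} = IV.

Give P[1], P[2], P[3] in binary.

P[1]: D(K, 0b0111) = 0b0100; 0b0100 ⊕ 0b1100 = 0b1000.
P[2]: D(K, 0b1010) = 0b0111; 0b0111 ⊕ 0b0111 = 0b0000.
P[3]: D(K, 0b0110) = 0b0011; 0b0011 ⊕ 0b1010 = 0b1001.

P[1] = 0b1000, P[2] = 0b0000, P[3] = 0b1001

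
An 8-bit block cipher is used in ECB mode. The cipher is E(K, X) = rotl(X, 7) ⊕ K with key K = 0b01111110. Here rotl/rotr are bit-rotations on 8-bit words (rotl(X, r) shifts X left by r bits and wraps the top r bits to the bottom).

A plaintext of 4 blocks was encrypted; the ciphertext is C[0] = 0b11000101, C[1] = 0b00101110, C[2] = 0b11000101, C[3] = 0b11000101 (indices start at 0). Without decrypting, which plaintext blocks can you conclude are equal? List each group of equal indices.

ECB encrypts each block independently with the same key, so equal ciphertext blocks imply equal plaintext blocks.
C[0] = C[2] = C[3] = 0b11000101, so P[0] = P[2] = P[3].

P[0] = P[2] = P[3]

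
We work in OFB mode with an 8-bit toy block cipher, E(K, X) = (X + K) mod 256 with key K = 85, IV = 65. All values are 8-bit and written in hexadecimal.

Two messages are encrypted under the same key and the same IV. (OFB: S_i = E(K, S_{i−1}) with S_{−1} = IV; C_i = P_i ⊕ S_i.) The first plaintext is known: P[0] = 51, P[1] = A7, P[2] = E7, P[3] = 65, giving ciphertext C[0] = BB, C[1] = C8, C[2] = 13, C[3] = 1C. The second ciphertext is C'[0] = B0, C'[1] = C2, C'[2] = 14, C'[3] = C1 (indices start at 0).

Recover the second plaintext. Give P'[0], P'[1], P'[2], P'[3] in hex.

P'[0] = 5A, P'[1] = AD, P'[2] = E0, P'[3] = B8

In OFB with a reused IV, both messages share the same keystream S_i, so C_i ⊕ C'_i = P_i ⊕ P'_i and thus P'_i = P_i ⊕ C_i ⊕ C'_i.
P'[0]: 51 ⊕ BB ⊕ B0 = 5A.
P'[1]: A7 ⊕ C8 ⊕ C2 = AD.
P'[2]: E7 ⊕ 13 ⊕ 14 = E0.
P'[3]: 65 ⊕ 1C ⊕ C1 = B8.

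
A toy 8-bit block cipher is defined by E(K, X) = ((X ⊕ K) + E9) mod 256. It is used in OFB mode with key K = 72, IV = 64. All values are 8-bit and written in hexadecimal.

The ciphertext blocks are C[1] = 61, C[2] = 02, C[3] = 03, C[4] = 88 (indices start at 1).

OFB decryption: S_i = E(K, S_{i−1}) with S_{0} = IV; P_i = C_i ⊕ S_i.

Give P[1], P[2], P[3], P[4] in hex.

P[1]: S = E(K, 64) = FF; 61 ⊕ FF = 9E.
P[2]: S = E(K, FF) = 76; 02 ⊕ 76 = 74.
P[3]: S = E(K, 76) = ED; 03 ⊕ ED = EE.
P[4]: S = E(K, ED) = 88; 88 ⊕ 88 = 00.

P[1] = 9E, P[2] = 74, P[3] = EE, P[4] = 00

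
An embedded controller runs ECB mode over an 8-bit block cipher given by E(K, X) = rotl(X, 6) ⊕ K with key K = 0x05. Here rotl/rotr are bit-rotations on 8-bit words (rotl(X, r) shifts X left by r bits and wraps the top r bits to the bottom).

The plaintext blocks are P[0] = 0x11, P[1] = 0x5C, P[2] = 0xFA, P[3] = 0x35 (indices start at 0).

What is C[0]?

ECB encryption: C_i = E(K, P_i).
C[0]: E(K, 0x11) = 0x41.

C[0] = 0x41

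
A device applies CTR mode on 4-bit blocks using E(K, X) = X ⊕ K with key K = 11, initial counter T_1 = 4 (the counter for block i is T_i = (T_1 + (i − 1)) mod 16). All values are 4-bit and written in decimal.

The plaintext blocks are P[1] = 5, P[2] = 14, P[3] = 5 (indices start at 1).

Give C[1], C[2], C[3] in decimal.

CTR encryption: S_i = E(K, T_i) where T_i is the counter for block i; C_i = P_i ⊕ S_i.
C[1]: T = 4, S = E(K, T) = 15; 5 ⊕ 15 = 10.
C[2]: T = 5, S = E(K, T) = 14; 14 ⊕ 14 = 0.
C[3]: T = 6, S = E(K, T) = 13; 5 ⊕ 13 = 8.

C[1] = 10, C[2] = 0, C[3] = 8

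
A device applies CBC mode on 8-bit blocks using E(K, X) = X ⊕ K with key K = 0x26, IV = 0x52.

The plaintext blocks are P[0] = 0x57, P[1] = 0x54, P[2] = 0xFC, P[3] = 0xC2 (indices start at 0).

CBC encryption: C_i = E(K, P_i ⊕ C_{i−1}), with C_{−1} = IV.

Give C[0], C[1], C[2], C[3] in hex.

C[0] = 0x23, C[1] = 0x51, C[2] = 0x8B, C[3] = 0x6F

C[0]: P[0] ⊕ 0x52 = 0x05; E(K, 0x05) = 0x23.
C[1]: P[1] ⊕ 0x23 = 0x77; E(K, 0x77) = 0x51.
C[2]: P[2] ⊕ 0x51 = 0xAD; E(K, 0xAD) = 0x8B.
C[3]: P[3] ⊕ 0x8B = 0x49; E(K, 0x49) = 0x6F.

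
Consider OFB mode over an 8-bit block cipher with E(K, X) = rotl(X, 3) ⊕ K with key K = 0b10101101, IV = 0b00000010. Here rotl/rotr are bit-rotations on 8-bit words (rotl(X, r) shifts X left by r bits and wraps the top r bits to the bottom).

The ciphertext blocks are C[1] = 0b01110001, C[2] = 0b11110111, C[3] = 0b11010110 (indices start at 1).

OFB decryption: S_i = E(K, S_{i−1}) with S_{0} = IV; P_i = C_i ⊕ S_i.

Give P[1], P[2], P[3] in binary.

P[1] = 0b11001100, P[2] = 0b10110111, P[3] = 0b01111001

P[1]: S = E(K, 0b00000010) = 0b10111101; 0b01110001 ⊕ 0b10111101 = 0b11001100.
P[2]: S = E(K, 0b10111101) = 0b01000000; 0b11110111 ⊕ 0b01000000 = 0b10110111.
P[3]: S = E(K, 0b01000000) = 0b10101111; 0b11010110 ⊕ 0b10101111 = 0b01111001.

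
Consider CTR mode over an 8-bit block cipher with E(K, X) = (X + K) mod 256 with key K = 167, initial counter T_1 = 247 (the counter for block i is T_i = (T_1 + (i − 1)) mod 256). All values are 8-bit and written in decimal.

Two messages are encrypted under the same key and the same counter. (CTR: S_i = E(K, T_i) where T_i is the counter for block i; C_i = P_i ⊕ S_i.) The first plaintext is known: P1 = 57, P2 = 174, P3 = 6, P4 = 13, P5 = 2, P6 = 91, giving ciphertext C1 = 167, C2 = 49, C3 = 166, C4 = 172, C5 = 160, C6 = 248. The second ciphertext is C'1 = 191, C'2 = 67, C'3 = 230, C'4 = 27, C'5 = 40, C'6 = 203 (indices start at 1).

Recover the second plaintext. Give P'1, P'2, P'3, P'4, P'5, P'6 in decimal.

P'1 = 33, P'2 = 220, P'3 = 70, P'4 = 186, P'5 = 138, P'6 = 104

In CTR with a reused counter, both messages share the same keystream S_i, so C_i ⊕ C'_i = P_i ⊕ P'_i and thus P'_i = P_i ⊕ C_i ⊕ C'_i.
P'1: 57 ⊕ 167 ⊕ 191 = 33.
P'2: 174 ⊕ 49 ⊕ 67 = 220.
P'3: 6 ⊕ 166 ⊕ 230 = 70.
P'4: 13 ⊕ 172 ⊕ 27 = 186.
P'5: 2 ⊕ 160 ⊕ 40 = 138.
P'6: 91 ⊕ 248 ⊕ 203 = 104.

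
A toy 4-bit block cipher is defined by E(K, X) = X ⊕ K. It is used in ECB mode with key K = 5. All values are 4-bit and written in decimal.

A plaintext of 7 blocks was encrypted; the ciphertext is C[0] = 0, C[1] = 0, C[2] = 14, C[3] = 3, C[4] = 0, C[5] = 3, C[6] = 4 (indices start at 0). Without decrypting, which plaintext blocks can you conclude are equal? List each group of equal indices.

P[0] = P[1] = P[4]; P[3] = P[5]

ECB encrypts each block independently with the same key, so equal ciphertext blocks imply equal plaintext blocks.
C[0] = C[1] = C[4] = 0, so P[0] = P[1] = P[4].
C[3] = C[5] = 3, so P[3] = P[5].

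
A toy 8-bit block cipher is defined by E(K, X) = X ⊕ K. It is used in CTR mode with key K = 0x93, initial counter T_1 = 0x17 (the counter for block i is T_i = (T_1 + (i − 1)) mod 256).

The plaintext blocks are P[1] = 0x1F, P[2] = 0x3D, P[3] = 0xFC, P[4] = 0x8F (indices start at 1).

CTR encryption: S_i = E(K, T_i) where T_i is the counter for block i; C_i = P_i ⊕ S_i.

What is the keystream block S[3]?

0x8A

C[1]: T = 0x17, S = E(K, T) = 0x84; 0x1F ⊕ 0x84 = 0x9B.
C[2]: T = 0x18, S = E(K, T) = 0x8B; 0x3D ⊕ 0x8B = 0xB6.
C[3]: T = 0x19, S = E(K, T) = 0x8A; 0xFC ⊕ 0x8A = 0x76.
So S[3] = 0x8A.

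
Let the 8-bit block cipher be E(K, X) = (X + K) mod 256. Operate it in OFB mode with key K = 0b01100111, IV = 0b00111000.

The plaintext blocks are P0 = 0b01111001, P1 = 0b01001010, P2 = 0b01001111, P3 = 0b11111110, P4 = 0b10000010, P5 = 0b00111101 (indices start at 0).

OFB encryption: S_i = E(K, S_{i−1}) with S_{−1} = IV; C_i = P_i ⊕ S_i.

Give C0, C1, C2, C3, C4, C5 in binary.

C0 = 0b11100110, C1 = 0b01001100, C2 = 0b00100010, C3 = 0b00101010, C4 = 0b10111001, C5 = 0b10011111

C0: S = E(K, 0b00111000) = 0b10011111; 0b01111001 ⊕ 0b10011111 = 0b11100110.
C1: S = E(K, 0b10011111) = 0b00000110; 0b01001010 ⊕ 0b00000110 = 0b01001100.
C2: S = E(K, 0b00000110) = 0b01101101; 0b01001111 ⊕ 0b01101101 = 0b00100010.
C3: S = E(K, 0b01101101) = 0b11010100; 0b11111110 ⊕ 0b11010100 = 0b00101010.
C4: S = E(K, 0b11010100) = 0b00111011; 0b10000010 ⊕ 0b00111011 = 0b10111001.
C5: S = E(K, 0b00111011) = 0b10100010; 0b00111101 ⊕ 0b10100010 = 0b10011111.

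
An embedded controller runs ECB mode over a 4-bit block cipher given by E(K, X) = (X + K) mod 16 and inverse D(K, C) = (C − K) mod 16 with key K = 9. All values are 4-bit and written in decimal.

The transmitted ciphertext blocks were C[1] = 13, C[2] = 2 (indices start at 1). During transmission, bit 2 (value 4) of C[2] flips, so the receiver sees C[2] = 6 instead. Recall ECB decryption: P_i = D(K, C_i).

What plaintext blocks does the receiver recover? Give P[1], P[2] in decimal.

P[1] = 4, P[2] = 13

Only C[2] changed, to 6. In ECB, a change in C_i affects only P_i. Decrypting the received ciphertext:
P[1]: D(K, 13) = 4.
P[2]: D(K, 6) = 13.
Blocks that differ from the original plaintext: P[2].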